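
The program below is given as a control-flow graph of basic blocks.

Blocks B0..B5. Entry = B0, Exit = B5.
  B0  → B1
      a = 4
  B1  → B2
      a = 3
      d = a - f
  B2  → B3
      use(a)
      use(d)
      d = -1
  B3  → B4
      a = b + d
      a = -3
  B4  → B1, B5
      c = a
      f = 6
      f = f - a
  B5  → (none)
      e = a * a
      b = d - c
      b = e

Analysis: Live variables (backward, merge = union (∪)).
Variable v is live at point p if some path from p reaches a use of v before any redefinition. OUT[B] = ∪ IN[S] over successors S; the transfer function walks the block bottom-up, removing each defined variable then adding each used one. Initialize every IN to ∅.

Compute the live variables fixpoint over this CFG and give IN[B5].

Per-block solution:
  B0:  IN={b, f}  OUT={b, f}
  B1:  IN={b, f}  OUT={a, b, d}
  B2:  IN={a, b, d}  OUT={b, d}
  B3:  IN={b, d}  OUT={a, b, d}
  B4:  IN={a, b, d}  OUT={a, b, c, d, f}
  B5:  IN={a, c, d}  OUT={}

B5 is the boundary node: OUT[B5] = {}
Applying B5's transfer function to that OUT value gives IN[B5] (row B5 above).

Answer: {a, c, d}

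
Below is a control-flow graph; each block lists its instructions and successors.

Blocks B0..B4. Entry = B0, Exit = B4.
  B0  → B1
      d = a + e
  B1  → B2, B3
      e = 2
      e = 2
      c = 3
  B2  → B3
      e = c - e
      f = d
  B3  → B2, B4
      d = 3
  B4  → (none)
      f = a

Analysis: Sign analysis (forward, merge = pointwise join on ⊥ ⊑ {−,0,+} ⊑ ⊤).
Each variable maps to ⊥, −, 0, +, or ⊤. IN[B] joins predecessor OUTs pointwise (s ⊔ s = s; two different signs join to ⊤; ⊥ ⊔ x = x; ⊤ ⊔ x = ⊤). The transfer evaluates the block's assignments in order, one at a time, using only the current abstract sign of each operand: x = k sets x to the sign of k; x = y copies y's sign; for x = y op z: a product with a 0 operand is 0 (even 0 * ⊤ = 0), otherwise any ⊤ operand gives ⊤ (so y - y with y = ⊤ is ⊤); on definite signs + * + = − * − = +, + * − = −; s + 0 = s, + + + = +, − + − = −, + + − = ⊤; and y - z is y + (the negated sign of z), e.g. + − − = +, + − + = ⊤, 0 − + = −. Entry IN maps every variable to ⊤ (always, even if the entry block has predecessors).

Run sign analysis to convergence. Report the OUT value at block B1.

Answer: {a: ⊤, b: ⊤, c: +, d: ⊤, e: +, f: ⊤}

Trace:
Fixpoint table:
  B0:  IN=(all ⊤)  OUT=(all ⊤)
  B1:  IN=(all ⊤)  OUT={c:+, e:+; rest ⊤}
  B2:  IN={c:+; rest ⊤}  OUT={c:+; rest ⊤}
  B3:  IN={c:+; rest ⊤}  OUT={c:+, d:+; rest ⊤}
  B4:  IN={c:+, d:+; rest ⊤}  OUT={c:+, d:+; rest ⊤}

Merge at B1: IN[B1] = OUT[B0] = {a: ⊤, b: ⊤, c: ⊤, d: ⊤, e: ⊤, f: ⊤}
Applying B1's transfer function to that IN value gives OUT[B1] (row B1 above).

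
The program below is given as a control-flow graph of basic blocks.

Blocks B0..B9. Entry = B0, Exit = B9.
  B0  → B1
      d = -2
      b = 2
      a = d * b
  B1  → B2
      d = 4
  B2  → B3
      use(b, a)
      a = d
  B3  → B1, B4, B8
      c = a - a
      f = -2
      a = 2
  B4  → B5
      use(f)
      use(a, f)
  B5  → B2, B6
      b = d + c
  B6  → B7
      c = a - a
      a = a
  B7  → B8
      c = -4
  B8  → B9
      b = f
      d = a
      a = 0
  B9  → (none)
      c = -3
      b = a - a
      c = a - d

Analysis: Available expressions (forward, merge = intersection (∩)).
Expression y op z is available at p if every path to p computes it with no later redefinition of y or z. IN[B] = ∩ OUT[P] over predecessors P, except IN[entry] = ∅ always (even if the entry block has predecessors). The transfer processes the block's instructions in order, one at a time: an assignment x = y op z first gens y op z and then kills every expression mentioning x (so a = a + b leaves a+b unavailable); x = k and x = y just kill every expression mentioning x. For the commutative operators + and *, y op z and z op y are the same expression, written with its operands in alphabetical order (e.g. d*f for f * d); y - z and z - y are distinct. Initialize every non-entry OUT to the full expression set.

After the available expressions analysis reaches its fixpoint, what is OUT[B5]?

Answer: {c+d}

Trace:
Converged values:
  B0:  IN={}  OUT={b*d}
  B1:  IN={}  OUT={}
  B2:  IN={}  OUT={}
  B3:  IN={}  OUT={}
  B4:  IN={}  OUT={}
  B5:  IN={}  OUT={c+d}
  B6:  IN={c+d}  OUT={}
  B7:  IN={}  OUT={}
  B8:  IN={}  OUT={}
  B9:  IN={}  OUT={a-a, a-d}

Merge at B5: IN[B5] = OUT[B4] = {}
Applying B5's transfer function to that IN value gives OUT[B5] (row B5 above).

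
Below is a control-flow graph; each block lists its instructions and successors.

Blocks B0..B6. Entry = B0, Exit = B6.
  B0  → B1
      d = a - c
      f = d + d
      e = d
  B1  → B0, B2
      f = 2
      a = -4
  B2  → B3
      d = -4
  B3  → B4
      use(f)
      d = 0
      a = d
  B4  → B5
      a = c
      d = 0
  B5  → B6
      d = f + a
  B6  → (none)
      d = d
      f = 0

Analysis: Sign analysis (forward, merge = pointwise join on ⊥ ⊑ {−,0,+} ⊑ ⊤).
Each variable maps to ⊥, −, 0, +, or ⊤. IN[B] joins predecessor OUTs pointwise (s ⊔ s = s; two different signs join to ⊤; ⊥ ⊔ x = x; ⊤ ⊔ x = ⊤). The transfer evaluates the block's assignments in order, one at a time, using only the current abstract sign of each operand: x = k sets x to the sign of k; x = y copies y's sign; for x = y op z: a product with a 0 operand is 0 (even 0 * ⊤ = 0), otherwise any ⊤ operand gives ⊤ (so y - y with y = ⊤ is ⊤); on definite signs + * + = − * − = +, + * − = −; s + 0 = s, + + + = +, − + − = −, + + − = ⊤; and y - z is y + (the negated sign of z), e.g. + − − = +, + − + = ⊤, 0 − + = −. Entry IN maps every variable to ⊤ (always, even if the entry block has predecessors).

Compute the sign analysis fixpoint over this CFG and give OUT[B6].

Answer: {a: ⊤, b: ⊤, c: ⊤, d: ⊤, e: ⊤, f: 0}

Derivation:
Converged values:
  B0:  IN=(all ⊤)  OUT=(all ⊤)
  B1:  IN=(all ⊤)  OUT={a:-, f:+; rest ⊤}
  B2:  IN={a:-, f:+; rest ⊤}  OUT={a:-, d:-, f:+; rest ⊤}
  B3:  IN={a:-, d:-, f:+; rest ⊤}  OUT={a:0, d:0, f:+; rest ⊤}
  B4:  IN={a:0, d:0, f:+; rest ⊤}  OUT={d:0, f:+; rest ⊤}
  B5:  IN={d:0, f:+; rest ⊤}  OUT={f:+; rest ⊤}
  B6:  IN={f:+; rest ⊤}  OUT={f:0; rest ⊤}

Merge at B6: IN[B6] = OUT[B5] = {a: ⊤, b: ⊤, c: ⊤, d: ⊤, e: ⊤, f: +}
Applying B6's transfer function to that IN value gives OUT[B6] (row B6 above).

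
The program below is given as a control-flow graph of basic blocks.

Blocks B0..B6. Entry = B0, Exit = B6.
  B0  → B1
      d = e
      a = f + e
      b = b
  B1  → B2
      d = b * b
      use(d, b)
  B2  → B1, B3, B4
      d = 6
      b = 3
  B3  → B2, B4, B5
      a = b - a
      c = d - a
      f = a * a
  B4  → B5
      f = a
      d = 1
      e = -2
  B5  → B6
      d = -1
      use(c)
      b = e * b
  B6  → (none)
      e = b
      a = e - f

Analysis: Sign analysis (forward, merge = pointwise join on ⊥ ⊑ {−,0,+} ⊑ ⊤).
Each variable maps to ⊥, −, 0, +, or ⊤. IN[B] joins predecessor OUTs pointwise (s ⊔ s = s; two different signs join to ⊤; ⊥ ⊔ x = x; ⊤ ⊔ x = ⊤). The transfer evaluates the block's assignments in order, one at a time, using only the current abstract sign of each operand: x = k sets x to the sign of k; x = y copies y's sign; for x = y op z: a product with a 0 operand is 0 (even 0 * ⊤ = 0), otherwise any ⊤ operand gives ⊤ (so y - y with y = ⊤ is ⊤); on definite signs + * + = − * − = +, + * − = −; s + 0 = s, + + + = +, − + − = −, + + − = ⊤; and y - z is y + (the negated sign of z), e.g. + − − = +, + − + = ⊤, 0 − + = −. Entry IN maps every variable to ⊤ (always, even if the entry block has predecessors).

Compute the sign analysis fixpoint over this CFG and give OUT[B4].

Answer: {a: ⊤, b: +, c: ⊤, d: +, e: -, f: ⊤}

Trace:
Per-block solution:
  B0:   IN=(all ⊤)   OUT=(all ⊤)
  B1:   IN=(all ⊤)   OUT=(all ⊤)
  B2:   IN=(all ⊤)   OUT={b:+, d:+; rest ⊤}
  B3:   IN={b:+, d:+; rest ⊤}   OUT={b:+, d:+; rest ⊤}
  B4:   IN={b:+, d:+; rest ⊤}   OUT={b:+, d:+, e:-; rest ⊤}
  B5:   IN={b:+, d:+; rest ⊤}   OUT={d:-; rest ⊤}
  B6:   IN={d:-; rest ⊤}   OUT={d:-; rest ⊤}

Merge at B4: IN[B4] = OUT[B2] ⊔ OUT[B3] = {a: ⊤, b: +, c: ⊤, d: +, e: ⊤, f: ⊤}
Applying B4's transfer function to that IN value gives OUT[B4] (row B4 above).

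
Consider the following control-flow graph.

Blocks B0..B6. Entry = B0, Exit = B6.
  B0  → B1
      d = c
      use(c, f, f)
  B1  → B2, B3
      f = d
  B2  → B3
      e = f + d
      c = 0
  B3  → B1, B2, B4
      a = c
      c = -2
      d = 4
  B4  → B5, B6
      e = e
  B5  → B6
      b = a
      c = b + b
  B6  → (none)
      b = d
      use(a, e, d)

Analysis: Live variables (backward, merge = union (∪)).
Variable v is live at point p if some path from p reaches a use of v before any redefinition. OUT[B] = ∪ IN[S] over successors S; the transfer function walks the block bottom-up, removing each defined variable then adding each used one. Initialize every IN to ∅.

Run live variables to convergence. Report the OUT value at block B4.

Answer: {a, d, e}

Working:
Fixpoint table:
  B0:   IN={c, e, f}   OUT={c, d, e}
  B1:   IN={c, d, e}   OUT={c, d, e, f}
  B2:   IN={d, f}   OUT={c, e, f}
  B3:   IN={c, e, f}   OUT={a, c, d, e, f}
  B4:   IN={a, d, e}   OUT={a, d, e}
  B5:   IN={a, d, e}   OUT={a, d, e}
  B6:   IN={a, d, e}   OUT={}

Merge at B4: OUT[B4] = IN[B5] ⊔ IN[B6] = {a, d, e}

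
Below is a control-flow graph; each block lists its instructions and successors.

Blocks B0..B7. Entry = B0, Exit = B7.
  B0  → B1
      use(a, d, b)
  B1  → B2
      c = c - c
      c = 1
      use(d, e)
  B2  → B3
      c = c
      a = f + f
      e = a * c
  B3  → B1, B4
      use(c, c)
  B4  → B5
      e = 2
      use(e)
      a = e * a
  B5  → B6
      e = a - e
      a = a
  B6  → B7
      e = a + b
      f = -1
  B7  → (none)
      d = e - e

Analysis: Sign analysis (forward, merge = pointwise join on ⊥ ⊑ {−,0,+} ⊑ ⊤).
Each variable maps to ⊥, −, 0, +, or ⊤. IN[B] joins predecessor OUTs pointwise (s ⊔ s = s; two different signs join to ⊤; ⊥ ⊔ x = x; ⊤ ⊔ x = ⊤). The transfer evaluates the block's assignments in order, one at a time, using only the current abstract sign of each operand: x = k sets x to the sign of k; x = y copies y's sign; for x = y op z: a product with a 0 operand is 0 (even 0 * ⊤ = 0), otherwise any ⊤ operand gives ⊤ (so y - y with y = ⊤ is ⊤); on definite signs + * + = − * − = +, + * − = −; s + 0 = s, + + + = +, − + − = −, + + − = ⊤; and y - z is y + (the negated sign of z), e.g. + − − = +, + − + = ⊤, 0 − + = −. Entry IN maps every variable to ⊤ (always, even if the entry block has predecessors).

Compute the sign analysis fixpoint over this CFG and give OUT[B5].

Per-block solution:
  B0: | IN=(all ⊤) | OUT=(all ⊤)
  B1: | IN=(all ⊤) | OUT={c:+; rest ⊤}
  B2: | IN={c:+; rest ⊤} | OUT={c:+; rest ⊤}
  B3: | IN={c:+; rest ⊤} | OUT={c:+; rest ⊤}
  B4: | IN={c:+; rest ⊤} | OUT={c:+, e:+; rest ⊤}
  B5: | IN={c:+, e:+; rest ⊤} | OUT={c:+; rest ⊤}
  B6: | IN={c:+; rest ⊤} | OUT={c:+, f:-; rest ⊤}
  B7: | IN={c:+, f:-; rest ⊤} | OUT={c:+, f:-; rest ⊤}

Merge at B5: IN[B5] = OUT[B4] = {a: ⊤, b: ⊤, c: +, d: ⊤, e: +, f: ⊤}
Applying B5's transfer function to that IN value gives OUT[B5] (row B5 above).

Answer: {a: ⊤, b: ⊤, c: +, d: ⊤, e: ⊤, f: ⊤}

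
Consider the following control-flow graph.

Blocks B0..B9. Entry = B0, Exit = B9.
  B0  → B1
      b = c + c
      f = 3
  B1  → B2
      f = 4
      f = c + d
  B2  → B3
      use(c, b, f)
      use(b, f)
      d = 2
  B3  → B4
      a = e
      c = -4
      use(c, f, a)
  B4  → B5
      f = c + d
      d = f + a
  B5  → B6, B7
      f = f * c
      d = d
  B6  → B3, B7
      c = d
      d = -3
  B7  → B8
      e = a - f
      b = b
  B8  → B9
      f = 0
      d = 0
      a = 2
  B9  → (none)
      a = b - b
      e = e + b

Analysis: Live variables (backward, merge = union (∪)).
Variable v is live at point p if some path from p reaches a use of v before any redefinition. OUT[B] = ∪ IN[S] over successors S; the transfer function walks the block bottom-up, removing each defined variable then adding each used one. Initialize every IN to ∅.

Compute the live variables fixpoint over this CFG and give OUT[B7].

Answer: {b, e}

Derivation:
Fixpoint table:
  B0:   IN={c, d, e}   OUT={b, c, d, e}
  B1:   IN={b, c, d, e}   OUT={b, c, e, f}
  B2:   IN={b, c, e, f}   OUT={b, d, e, f}
  B3:   IN={b, d, e, f}   OUT={a, b, c, d, e}
  B4:   IN={a, b, c, d, e}   OUT={a, b, c, d, e, f}
  B5:   IN={a, b, c, d, e, f}   OUT={a, b, d, e, f}
  B6:   IN={a, b, d, e, f}   OUT={a, b, d, e, f}
  B7:   IN={a, b, f}   OUT={b, e}
  B8:   IN={b, e}   OUT={b, e}
  B9:   IN={b, e}   OUT={}

Merge at B7: OUT[B7] = IN[B8] = {b, e}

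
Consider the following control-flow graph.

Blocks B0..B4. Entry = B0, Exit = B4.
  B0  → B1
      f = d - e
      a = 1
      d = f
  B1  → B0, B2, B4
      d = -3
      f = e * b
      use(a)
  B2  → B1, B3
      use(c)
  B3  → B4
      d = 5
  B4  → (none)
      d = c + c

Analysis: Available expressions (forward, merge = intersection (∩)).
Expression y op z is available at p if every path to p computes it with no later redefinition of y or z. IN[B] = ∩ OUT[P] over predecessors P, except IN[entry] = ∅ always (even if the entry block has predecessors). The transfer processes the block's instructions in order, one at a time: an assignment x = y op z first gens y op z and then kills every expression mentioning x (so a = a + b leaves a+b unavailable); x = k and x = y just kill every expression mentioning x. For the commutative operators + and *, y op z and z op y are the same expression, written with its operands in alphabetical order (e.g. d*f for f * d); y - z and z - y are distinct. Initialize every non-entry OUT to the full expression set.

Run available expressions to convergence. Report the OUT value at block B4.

Answer: {b*e, c+c}

Derivation:
Fixpoint table:
  B0:   IN={}   OUT={}
  B1:   IN={}   OUT={b*e}
  B2:   IN={b*e}   OUT={b*e}
  B3:   IN={b*e}   OUT={b*e}
  B4:   IN={b*e}   OUT={b*e, c+c}

Merge at B4: IN[B4] = OUT[B1] ∩ OUT[B3] = {b*e}
Applying B4's transfer function to that IN value gives OUT[B4] (row B4 above).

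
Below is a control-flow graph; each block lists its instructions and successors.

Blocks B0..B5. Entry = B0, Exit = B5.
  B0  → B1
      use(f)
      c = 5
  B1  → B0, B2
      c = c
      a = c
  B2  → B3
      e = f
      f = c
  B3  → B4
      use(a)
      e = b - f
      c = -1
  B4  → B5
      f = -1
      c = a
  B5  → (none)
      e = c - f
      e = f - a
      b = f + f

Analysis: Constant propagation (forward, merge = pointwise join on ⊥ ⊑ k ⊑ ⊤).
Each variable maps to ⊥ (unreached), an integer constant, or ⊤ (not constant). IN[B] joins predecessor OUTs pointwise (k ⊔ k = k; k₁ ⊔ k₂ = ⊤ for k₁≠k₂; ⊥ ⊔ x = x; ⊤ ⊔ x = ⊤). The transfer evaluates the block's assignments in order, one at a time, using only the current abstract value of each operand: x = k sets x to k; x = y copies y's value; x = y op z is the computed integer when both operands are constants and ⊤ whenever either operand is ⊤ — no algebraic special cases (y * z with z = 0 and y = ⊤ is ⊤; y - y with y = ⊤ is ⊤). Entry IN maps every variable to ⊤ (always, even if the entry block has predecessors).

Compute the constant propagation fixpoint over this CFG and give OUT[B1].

Answer: {a: 5, b: ⊤, c: 5, d: ⊤, e: ⊤, f: ⊤}

Trace:
Fixpoint table:
  B0: | IN=(all ⊤) | OUT={c:5; rest ⊤}
  B1: | IN={c:5; rest ⊤} | OUT={a:5, c:5; rest ⊤}
  B2: | IN={a:5, c:5; rest ⊤} | OUT={a:5, c:5, f:5; rest ⊤}
  B3: | IN={a:5, c:5, f:5; rest ⊤} | OUT={a:5, c:-1, f:5; rest ⊤}
  B4: | IN={a:5, c:-1, f:5; rest ⊤} | OUT={a:5, c:5, f:-1; rest ⊤}
  B5: | IN={a:5, c:5, f:-1; rest ⊤} | OUT={a:5, b:-2, c:5, e:-6, f:-1; rest ⊤}

Merge at B1: IN[B1] = OUT[B0] = {a: ⊤, b: ⊤, c: 5, d: ⊤, e: ⊤, f: ⊤}
Applying B1's transfer function to that IN value gives OUT[B1] (row B1 above).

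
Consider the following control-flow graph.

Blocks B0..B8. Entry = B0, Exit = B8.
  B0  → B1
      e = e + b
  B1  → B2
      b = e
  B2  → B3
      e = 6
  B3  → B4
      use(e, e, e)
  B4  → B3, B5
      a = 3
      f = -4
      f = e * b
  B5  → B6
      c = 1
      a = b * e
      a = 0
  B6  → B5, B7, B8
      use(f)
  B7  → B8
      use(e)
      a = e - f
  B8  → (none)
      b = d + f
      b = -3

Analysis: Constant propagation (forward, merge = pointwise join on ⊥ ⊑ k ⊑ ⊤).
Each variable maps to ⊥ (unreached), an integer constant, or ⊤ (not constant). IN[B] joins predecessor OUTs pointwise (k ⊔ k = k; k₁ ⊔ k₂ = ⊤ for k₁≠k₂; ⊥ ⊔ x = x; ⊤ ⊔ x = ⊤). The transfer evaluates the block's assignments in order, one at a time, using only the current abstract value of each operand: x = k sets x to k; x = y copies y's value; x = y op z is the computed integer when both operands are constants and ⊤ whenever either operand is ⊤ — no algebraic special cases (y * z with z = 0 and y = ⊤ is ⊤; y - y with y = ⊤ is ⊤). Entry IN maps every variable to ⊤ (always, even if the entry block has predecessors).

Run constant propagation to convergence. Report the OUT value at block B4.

Converged values:
  B0:  IN=(all ⊤)  OUT=(all ⊤)
  B1:  IN=(all ⊤)  OUT=(all ⊤)
  B2:  IN=(all ⊤)  OUT={e:6; rest ⊤}
  B3:  IN={e:6; rest ⊤}  OUT={e:6; rest ⊤}
  B4:  IN={e:6; rest ⊤}  OUT={a:3, e:6; rest ⊤}
  B5:  IN={e:6; rest ⊤}  OUT={a:0, c:1, e:6; rest ⊤}
  B6:  IN={a:0, c:1, e:6; rest ⊤}  OUT={a:0, c:1, e:6; rest ⊤}
  B7:  IN={a:0, c:1, e:6; rest ⊤}  OUT={c:1, e:6; rest ⊤}
  B8:  IN={c:1, e:6; rest ⊤}  OUT={b:-3, c:1, e:6; rest ⊤}

Merge at B4: IN[B4] = OUT[B3] = {a: ⊤, b: ⊤, c: ⊤, d: ⊤, e: 6, f: ⊤}
Applying B4's transfer function to that IN value gives OUT[B4] (row B4 above).

Answer: {a: 3, b: ⊤, c: ⊤, d: ⊤, e: 6, f: ⊤}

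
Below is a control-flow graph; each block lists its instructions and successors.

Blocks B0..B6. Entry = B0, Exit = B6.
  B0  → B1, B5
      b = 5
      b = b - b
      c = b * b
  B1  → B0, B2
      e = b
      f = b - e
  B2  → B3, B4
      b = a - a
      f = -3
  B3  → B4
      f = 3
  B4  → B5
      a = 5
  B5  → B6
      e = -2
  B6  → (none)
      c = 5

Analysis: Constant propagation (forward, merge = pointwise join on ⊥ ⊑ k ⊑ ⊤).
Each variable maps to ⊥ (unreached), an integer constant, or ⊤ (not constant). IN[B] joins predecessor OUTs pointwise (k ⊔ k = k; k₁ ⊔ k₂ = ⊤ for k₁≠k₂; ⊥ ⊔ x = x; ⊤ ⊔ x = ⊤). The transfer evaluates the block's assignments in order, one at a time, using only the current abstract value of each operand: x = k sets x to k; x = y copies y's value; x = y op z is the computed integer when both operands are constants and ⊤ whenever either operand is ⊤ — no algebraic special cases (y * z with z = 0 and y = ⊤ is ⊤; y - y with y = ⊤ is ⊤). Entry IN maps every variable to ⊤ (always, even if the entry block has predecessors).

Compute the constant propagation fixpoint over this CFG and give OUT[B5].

Answer: {a: ⊤, b: ⊤, c: 0, d: ⊤, e: -2, f: ⊤}

Working:
Converged values:
  B0:  IN=(all ⊤)  OUT={b:0, c:0; rest ⊤}
  B1:  IN={b:0, c:0; rest ⊤}  OUT={b:0, c:0, e:0, f:0; rest ⊤}
  B2:  IN={b:0, c:0, e:0, f:0; rest ⊤}  OUT={c:0, e:0, f:-3; rest ⊤}
  B3:  IN={c:0, e:0, f:-3; rest ⊤}  OUT={c:0, e:0, f:3; rest ⊤}
  B4:  IN={c:0, e:0; rest ⊤}  OUT={a:5, c:0, e:0; rest ⊤}
  B5:  IN={c:0; rest ⊤}  OUT={c:0, e:-2; rest ⊤}
  B6:  IN={c:0, e:-2; rest ⊤}  OUT={c:5, e:-2; rest ⊤}

Merge at B5: IN[B5] = OUT[B0] ⊔ OUT[B4] = {a: ⊤, b: ⊤, c: 0, d: ⊤, e: ⊤, f: ⊤}
Applying B5's transfer function to that IN value gives OUT[B5] (row B5 above).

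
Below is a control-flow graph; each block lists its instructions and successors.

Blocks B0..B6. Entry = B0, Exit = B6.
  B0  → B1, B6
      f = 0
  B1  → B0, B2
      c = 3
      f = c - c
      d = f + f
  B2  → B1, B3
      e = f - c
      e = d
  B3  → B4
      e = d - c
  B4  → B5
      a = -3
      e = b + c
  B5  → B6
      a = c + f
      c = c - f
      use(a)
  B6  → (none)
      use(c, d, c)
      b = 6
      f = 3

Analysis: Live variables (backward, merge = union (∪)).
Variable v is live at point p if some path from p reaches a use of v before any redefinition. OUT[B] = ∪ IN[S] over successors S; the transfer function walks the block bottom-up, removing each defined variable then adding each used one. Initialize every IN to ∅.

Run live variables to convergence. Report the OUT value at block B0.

Converged values:
  B0: | IN={b, c, d} | OUT={b, c, d}
  B1: | IN={b} | OUT={b, c, d, f}
  B2: | IN={b, c, d, f} | OUT={b, c, d, f}
  B3: | IN={b, c, d, f} | OUT={b, c, d, f}
  B4: | IN={b, c, d, f} | OUT={c, d, f}
  B5: | IN={c, d, f} | OUT={c, d}
  B6: | IN={c, d} | OUT={}

Merge at B0: OUT[B0] = IN[B1] ⊔ IN[B6] = {b, c, d}

Answer: {b, c, d}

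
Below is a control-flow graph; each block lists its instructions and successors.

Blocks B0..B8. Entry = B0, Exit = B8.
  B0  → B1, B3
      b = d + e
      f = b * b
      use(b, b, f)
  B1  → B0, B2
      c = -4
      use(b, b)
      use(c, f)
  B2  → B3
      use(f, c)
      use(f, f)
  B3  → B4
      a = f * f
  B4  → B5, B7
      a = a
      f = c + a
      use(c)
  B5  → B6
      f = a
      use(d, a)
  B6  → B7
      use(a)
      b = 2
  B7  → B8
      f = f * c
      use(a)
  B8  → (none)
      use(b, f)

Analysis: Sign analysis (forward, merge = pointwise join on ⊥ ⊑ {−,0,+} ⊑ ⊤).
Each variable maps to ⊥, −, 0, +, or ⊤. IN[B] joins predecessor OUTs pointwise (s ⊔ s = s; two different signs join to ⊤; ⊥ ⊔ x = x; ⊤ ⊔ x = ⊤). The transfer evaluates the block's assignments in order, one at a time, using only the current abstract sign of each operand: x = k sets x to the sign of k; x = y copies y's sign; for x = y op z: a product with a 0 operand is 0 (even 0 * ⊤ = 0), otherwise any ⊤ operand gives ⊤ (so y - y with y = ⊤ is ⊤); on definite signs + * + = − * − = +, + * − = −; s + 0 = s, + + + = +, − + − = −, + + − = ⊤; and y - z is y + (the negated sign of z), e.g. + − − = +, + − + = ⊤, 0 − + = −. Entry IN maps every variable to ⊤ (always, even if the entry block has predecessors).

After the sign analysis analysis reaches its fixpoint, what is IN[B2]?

Answer: {a: ⊤, b: ⊤, c: -, d: ⊤, e: ⊤, f: ⊤}

Trace:
Fixpoint table:
  B0:   IN=(all ⊤)   OUT=(all ⊤)
  B1:   IN=(all ⊤)   OUT={c:-; rest ⊤}
  B2:   IN={c:-; rest ⊤}   OUT={c:-; rest ⊤}
  B3:   IN=(all ⊤)   OUT=(all ⊤)
  B4:   IN=(all ⊤)   OUT=(all ⊤)
  B5:   IN=(all ⊤)   OUT=(all ⊤)
  B6:   IN=(all ⊤)   OUT={b:+; rest ⊤}
  B7:   IN=(all ⊤)   OUT=(all ⊤)
  B8:   IN=(all ⊤)   OUT=(all ⊤)

Merge at B2: IN[B2] = OUT[B1] = {a: ⊤, b: ⊤, c: -, d: ⊤, e: ⊤, f: ⊤}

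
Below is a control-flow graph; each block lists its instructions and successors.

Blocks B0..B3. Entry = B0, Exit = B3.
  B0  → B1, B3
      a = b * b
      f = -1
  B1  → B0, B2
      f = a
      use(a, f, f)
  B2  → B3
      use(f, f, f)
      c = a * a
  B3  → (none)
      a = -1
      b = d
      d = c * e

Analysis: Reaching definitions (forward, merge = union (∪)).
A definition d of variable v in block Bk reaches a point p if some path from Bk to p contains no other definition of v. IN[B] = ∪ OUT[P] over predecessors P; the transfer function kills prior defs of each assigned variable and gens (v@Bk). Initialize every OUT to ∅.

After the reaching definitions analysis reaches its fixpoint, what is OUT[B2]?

Answer: {a@B0, c@B2, f@B1}

Working:
Per-block solution:
  B0:   IN={a@B0, f@B1}   OUT={a@B0, f@B0}
  B1:   IN={a@B0, f@B0}   OUT={a@B0, f@B1}
  B2:   IN={a@B0, f@B1}   OUT={a@B0, c@B2, f@B1}
  B3:   IN={a@B0, c@B2, f@B0, f@B1}   OUT={a@B3, b@B3, c@B2, d@B3, f@B0, f@B1}

Merge at B2: IN[B2] = OUT[B1] = {a@B0, f@B1}
Applying B2's transfer function to that IN value gives OUT[B2] (row B2 above).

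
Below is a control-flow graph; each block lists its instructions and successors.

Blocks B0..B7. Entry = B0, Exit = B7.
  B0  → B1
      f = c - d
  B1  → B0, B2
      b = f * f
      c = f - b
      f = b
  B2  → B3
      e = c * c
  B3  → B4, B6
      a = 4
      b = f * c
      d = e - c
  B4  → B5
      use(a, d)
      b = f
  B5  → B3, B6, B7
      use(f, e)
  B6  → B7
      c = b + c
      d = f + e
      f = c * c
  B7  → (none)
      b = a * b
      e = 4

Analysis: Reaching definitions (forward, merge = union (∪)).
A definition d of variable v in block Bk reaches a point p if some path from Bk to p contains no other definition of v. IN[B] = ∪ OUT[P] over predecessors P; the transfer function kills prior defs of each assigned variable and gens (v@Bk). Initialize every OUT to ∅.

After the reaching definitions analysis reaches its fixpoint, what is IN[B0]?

Converged values:
  B0: | IN={b@B1, c@B1, f@B1} | OUT={b@B1, c@B1, f@B0}
  B1: | IN={b@B1, c@B1, f@B0} | OUT={b@B1, c@B1, f@B1}
  B2: | IN={b@B1, c@B1, f@B1} | OUT={b@B1, c@B1, e@B2, f@B1}
  B3: | IN={a@B3, b@B1, b@B4, c@B1, d@B3, e@B2, f@B1} | OUT={a@B3, b@B3, c@B1, d@B3, e@B2, f@B1}
  B4: | IN={a@B3, b@B3, c@B1, d@B3, e@B2, f@B1} | OUT={a@B3, b@B4, c@B1, d@B3, e@B2, f@B1}
  B5: | IN={a@B3, b@B4, c@B1, d@B3, e@B2, f@B1} | OUT={a@B3, b@B4, c@B1, d@B3, e@B2, f@B1}
  B6: | IN={a@B3, b@B3, b@B4, c@B1, d@B3, e@B2, f@B1} | OUT={a@B3, b@B3, b@B4, c@B6, d@B6, e@B2, f@B6}
  B7: | IN={a@B3, b@B3, b@B4, c@B1, c@B6, d@B3, d@B6, e@B2, f@B1, f@B6} | OUT={a@B3, b@B7, c@B1, c@B6, d@B3, d@B6, e@B7, f@B1, f@B6}

Merge at B0 (entry node, so the boundary value {} is joined with the incoming edge(s)): IN[B0] = {} ⊔ OUT[B1] = {b@B1, c@B1, f@B1}

Answer: {b@B1, c@B1, f@B1}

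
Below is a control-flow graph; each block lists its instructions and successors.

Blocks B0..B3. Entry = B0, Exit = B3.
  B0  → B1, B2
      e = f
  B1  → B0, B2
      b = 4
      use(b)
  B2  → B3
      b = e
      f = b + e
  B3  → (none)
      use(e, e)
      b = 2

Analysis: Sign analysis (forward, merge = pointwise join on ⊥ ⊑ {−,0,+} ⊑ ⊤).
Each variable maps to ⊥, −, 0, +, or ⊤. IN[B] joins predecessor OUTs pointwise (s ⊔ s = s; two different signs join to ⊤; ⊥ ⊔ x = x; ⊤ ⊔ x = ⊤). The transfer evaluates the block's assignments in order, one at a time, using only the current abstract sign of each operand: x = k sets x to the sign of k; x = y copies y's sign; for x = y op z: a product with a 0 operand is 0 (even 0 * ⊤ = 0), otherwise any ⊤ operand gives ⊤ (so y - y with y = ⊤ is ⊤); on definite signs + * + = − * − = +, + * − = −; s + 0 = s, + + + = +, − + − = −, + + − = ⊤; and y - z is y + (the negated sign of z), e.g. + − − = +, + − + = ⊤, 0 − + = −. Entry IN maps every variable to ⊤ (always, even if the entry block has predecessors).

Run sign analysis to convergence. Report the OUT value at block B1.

Fixpoint table:
  B0:  IN=(all ⊤)  OUT=(all ⊤)
  B1:  IN=(all ⊤)  OUT={b:+; rest ⊤}
  B2:  IN=(all ⊤)  OUT=(all ⊤)
  B3:  IN=(all ⊤)  OUT={b:+; rest ⊤}

Merge at B1: IN[B1] = OUT[B0] = {a: ⊤, b: ⊤, c: ⊤, d: ⊤, e: ⊤, f: ⊤}
Applying B1's transfer function to that IN value gives OUT[B1] (row B1 above).

Answer: {a: ⊤, b: +, c: ⊤, d: ⊤, e: ⊤, f: ⊤}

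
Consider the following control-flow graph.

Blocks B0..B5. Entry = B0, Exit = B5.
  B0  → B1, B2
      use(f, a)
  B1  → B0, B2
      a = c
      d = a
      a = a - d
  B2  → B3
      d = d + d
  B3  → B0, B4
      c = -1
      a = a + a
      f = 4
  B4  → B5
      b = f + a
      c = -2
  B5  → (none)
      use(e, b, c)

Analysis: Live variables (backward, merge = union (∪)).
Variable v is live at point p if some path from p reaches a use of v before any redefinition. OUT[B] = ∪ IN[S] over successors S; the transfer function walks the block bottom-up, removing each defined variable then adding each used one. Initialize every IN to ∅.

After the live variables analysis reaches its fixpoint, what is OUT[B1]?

Converged values:
  B0: | IN={a, c, d, e, f} | OUT={a, c, d, e, f}
  B1: | IN={c, e, f} | OUT={a, c, d, e, f}
  B2: | IN={a, d, e} | OUT={a, d, e}
  B3: | IN={a, d, e} | OUT={a, c, d, e, f}
  B4: | IN={a, e, f} | OUT={b, c, e}
  B5: | IN={b, c, e} | OUT={}

Merge at B1: OUT[B1] = IN[B0] ⊔ IN[B2] = {a, c, d, e, f}

Answer: {a, c, d, e, f}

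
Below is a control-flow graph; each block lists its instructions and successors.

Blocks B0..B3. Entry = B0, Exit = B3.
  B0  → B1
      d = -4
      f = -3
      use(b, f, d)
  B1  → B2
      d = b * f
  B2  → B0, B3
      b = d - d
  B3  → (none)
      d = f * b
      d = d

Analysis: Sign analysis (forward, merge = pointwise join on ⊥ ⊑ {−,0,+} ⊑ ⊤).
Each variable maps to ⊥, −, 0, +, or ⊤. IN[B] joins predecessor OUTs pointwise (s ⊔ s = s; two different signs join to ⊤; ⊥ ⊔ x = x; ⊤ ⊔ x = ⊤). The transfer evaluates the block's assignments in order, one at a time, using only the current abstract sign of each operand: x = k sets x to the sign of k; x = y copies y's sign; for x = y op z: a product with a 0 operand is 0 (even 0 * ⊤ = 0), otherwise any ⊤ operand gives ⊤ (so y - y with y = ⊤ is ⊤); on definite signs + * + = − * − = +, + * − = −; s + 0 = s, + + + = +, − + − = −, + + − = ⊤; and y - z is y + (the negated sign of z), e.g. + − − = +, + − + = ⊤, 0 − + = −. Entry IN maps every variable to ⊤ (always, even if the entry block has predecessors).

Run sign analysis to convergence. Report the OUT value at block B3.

Converged values:
  B0:  IN=(all ⊤)  OUT={d:-, f:-; rest ⊤}
  B1:  IN={d:-, f:-; rest ⊤}  OUT={f:-; rest ⊤}
  B2:  IN={f:-; rest ⊤}  OUT={f:-; rest ⊤}
  B3:  IN={f:-; rest ⊤}  OUT={f:-; rest ⊤}

Merge at B3: IN[B3] = OUT[B2] = {a: ⊤, b: ⊤, c: ⊤, d: ⊤, e: ⊤, f: -}
Applying B3's transfer function to that IN value gives OUT[B3] (row B3 above).

Answer: {a: ⊤, b: ⊤, c: ⊤, d: ⊤, e: ⊤, f: -}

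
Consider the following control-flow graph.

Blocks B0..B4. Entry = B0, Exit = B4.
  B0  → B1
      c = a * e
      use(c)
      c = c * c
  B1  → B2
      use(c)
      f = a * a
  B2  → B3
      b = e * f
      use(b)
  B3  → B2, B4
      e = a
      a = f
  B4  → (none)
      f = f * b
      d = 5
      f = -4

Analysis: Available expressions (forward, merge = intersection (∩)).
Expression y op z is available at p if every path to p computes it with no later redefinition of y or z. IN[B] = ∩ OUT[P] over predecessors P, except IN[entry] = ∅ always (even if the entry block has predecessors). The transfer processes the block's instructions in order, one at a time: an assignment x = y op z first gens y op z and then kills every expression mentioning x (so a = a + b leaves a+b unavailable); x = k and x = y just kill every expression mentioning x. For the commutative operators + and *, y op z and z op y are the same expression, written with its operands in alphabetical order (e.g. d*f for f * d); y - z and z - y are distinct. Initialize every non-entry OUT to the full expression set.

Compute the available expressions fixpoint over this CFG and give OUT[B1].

Answer: {a*a, a*e}

Working:
Fixpoint table:
  B0:  IN={}  OUT={a*e}
  B1:  IN={a*e}  OUT={a*a, a*e}
  B2:  IN={}  OUT={e*f}
  B3:  IN={e*f}  OUT={}
  B4:  IN={}  OUT={}

Merge at B1: IN[B1] = OUT[B0] = {a*e}
Applying B1's transfer function to that IN value gives OUT[B1] (row B1 above).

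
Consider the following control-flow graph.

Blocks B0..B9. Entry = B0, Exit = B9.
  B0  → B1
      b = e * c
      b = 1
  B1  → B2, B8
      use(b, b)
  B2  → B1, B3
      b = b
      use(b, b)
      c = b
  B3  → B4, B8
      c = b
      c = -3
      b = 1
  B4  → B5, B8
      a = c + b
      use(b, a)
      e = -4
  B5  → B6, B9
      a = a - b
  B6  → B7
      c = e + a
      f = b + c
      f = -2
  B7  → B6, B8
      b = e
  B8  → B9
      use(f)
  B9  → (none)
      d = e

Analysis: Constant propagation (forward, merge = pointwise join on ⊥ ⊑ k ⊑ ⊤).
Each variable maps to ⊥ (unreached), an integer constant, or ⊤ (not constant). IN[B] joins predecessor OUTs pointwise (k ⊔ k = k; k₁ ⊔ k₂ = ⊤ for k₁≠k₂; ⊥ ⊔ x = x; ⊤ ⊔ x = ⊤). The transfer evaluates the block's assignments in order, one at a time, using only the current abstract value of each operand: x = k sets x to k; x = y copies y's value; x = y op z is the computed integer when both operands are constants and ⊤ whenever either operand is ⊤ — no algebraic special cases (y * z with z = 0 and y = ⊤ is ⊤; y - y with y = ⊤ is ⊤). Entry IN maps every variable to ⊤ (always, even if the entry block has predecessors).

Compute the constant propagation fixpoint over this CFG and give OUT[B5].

Answer: {a: -3, b: 1, c: -3, d: ⊤, e: -4, f: ⊤}

Working:
Converged values:
  B0:  IN=(all ⊤)  OUT={b:1; rest ⊤}
  B1:  IN={b:1; rest ⊤}  OUT={b:1; rest ⊤}
  B2:  IN={b:1; rest ⊤}  OUT={b:1, c:1; rest ⊤}
  B3:  IN={b:1, c:1; rest ⊤}  OUT={b:1, c:-3; rest ⊤}
  B4:  IN={b:1, c:-3; rest ⊤}  OUT={a:-2, b:1, c:-3, e:-4; rest ⊤}
  B5:  IN={a:-2, b:1, c:-3, e:-4; rest ⊤}  OUT={a:-3, b:1, c:-3, e:-4; rest ⊤}
  B6:  IN={a:-3, e:-4; rest ⊤}  OUT={a:-3, c:-7, e:-4, f:-2; rest ⊤}
  B7:  IN={a:-3, c:-7, e:-4, f:-2; rest ⊤}  OUT={a:-3, b:-4, c:-7, e:-4, f:-2; rest ⊤}
  B8:  IN=(all ⊤)  OUT=(all ⊤)
  B9:  IN=(all ⊤)  OUT=(all ⊤)

Merge at B5: IN[B5] = OUT[B4] = {a: -2, b: 1, c: -3, d: ⊤, e: -4, f: ⊤}
Applying B5's transfer function to that IN value gives OUT[B5] (row B5 above).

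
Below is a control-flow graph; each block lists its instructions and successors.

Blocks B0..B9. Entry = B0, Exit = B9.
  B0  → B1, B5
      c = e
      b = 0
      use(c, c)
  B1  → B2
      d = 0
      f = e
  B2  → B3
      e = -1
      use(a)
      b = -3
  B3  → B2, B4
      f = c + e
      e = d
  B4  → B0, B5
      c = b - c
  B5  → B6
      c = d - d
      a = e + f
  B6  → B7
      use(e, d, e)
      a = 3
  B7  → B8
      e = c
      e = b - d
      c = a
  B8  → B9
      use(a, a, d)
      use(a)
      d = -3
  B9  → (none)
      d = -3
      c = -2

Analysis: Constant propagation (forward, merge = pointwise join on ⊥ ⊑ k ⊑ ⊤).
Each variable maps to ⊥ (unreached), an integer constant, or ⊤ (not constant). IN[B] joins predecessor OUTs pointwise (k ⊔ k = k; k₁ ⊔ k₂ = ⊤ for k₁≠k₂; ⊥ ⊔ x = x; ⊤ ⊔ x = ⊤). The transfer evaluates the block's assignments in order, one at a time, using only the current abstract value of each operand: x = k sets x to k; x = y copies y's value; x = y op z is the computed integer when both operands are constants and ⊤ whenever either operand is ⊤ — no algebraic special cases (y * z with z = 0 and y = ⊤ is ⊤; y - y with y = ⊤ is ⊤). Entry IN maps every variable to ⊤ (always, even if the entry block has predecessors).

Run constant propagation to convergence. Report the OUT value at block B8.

Answer: {a: 3, b: ⊤, c: 3, d: -3, e: ⊤, f: ⊤}

Derivation:
Fixpoint table:
  B0: | IN=(all ⊤) | OUT={b:0; rest ⊤}
  B1: | IN={b:0; rest ⊤} | OUT={b:0, d:0; rest ⊤}
  B2: | IN={d:0; rest ⊤} | OUT={b:-3, d:0, e:-1; rest ⊤}
  B3: | IN={b:-3, d:0, e:-1; rest ⊤} | OUT={b:-3, d:0, e:0; rest ⊤}
  B4: | IN={b:-3, d:0, e:0; rest ⊤} | OUT={b:-3, d:0, e:0; rest ⊤}
  B5: | IN=(all ⊤) | OUT=(all ⊤)
  B6: | IN=(all ⊤) | OUT={a:3; rest ⊤}
  B7: | IN={a:3; rest ⊤} | OUT={a:3, c:3; rest ⊤}
  B8: | IN={a:3, c:3; rest ⊤} | OUT={a:3, c:3, d:-3; rest ⊤}
  B9: | IN={a:3, c:3, d:-3; rest ⊤} | OUT={a:3, c:-2, d:-3; rest ⊤}

Merge at B8: IN[B8] = OUT[B7] = {a: 3, b: ⊤, c: 3, d: ⊤, e: ⊤, f: ⊤}
Applying B8's transfer function to that IN value gives OUT[B8] (row B8 above).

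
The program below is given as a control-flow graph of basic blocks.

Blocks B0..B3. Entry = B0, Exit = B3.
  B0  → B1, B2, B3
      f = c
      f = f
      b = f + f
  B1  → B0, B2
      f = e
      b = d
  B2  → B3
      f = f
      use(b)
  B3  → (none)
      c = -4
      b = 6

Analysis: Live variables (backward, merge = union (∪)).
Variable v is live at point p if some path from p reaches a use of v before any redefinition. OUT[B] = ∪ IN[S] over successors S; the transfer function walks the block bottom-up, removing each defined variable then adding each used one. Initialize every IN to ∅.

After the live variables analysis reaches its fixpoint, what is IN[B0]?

Per-block solution:
  B0: | IN={c, d, e} | OUT={b, c, d, e, f}
  B1: | IN={c, d, e} | OUT={b, c, d, e, f}
  B2: | IN={b, f} | OUT={}
  B3: | IN={} | OUT={}

Merge at B0: OUT[B0] = IN[B1] ⊔ IN[B2] ⊔ IN[B3] = {b, c, d, e, f}
Applying B0's transfer function to that OUT value gives IN[B0] (row B0 above).

Answer: {c, d, e}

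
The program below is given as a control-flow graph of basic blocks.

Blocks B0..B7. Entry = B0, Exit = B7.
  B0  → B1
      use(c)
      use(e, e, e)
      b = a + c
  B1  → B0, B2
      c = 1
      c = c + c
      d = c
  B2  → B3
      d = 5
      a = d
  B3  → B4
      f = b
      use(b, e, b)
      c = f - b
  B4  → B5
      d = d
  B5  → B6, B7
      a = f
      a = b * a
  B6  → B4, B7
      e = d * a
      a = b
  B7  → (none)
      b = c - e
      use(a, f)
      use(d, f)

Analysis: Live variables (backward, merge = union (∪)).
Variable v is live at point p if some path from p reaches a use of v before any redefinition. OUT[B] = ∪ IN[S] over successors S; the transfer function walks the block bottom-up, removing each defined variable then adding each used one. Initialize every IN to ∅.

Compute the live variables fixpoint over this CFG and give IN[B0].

Answer: {a, c, e}

Trace:
Converged values:
  B0: | IN={a, c, e} | OUT={a, b, e}
  B1: | IN={a, b, e} | OUT={a, b, c, e}
  B2: | IN={b, e} | OUT={b, d, e}
  B3: | IN={b, d, e} | OUT={b, c, d, e, f}
  B4: | IN={b, c, d, e, f} | OUT={b, c, d, e, f}
  B5: | IN={b, c, d, e, f} | OUT={a, b, c, d, e, f}
  B6: | IN={a, b, c, d, f} | OUT={a, b, c, d, e, f}
  B7: | IN={a, c, d, e, f} | OUT={}

Merge at B0: OUT[B0] = IN[B1] = {a, b, e}
Applying B0's transfer function to that OUT value gives IN[B0] (row B0 above).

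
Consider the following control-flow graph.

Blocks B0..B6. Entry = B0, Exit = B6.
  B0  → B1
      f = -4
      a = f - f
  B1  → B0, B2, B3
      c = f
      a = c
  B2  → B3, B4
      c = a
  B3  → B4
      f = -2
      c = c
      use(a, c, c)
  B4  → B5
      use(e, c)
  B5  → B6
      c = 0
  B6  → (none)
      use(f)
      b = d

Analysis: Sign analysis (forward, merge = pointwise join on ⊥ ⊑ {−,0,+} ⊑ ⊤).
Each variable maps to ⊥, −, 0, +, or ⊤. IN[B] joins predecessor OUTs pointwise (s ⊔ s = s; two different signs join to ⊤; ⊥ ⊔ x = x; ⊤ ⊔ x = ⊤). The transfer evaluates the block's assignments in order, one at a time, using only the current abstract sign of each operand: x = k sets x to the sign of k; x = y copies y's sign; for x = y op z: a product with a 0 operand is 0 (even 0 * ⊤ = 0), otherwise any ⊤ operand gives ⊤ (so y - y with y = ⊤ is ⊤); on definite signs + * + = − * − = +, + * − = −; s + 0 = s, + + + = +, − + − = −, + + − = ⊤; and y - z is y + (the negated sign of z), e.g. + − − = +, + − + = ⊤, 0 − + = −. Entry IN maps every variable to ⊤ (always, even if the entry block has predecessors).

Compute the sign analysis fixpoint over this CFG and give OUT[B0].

Answer: {a: ⊤, b: ⊤, c: ⊤, d: ⊤, e: ⊤, f: -}

Trace:
Fixpoint table:
  B0:   IN=(all ⊤)   OUT={f:-; rest ⊤}
  B1:   IN={f:-; rest ⊤}   OUT={a:-, c:-, f:-; rest ⊤}
  B2:   IN={a:-, c:-, f:-; rest ⊤}   OUT={a:-, c:-, f:-; rest ⊤}
  B3:   IN={a:-, c:-, f:-; rest ⊤}   OUT={a:-, c:-, f:-; rest ⊤}
  B4:   IN={a:-, c:-, f:-; rest ⊤}   OUT={a:-, c:-, f:-; rest ⊤}
  B5:   IN={a:-, c:-, f:-; rest ⊤}   OUT={a:-, c:0, f:-; rest ⊤}
  B6:   IN={a:-, c:0, f:-; rest ⊤}   OUT={a:-, c:0, f:-; rest ⊤}

Merge at B0 (entry node, so the boundary value (all ⊤) is joined with the incoming edge(s)): IN[B0] = (all ⊤) ⊔ OUT[B1] = {a: ⊤, b: ⊤, c: ⊤, d: ⊤, e: ⊤, f: ⊤}
Applying B0's transfer function to that IN value gives OUT[B0] (row B0 above).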